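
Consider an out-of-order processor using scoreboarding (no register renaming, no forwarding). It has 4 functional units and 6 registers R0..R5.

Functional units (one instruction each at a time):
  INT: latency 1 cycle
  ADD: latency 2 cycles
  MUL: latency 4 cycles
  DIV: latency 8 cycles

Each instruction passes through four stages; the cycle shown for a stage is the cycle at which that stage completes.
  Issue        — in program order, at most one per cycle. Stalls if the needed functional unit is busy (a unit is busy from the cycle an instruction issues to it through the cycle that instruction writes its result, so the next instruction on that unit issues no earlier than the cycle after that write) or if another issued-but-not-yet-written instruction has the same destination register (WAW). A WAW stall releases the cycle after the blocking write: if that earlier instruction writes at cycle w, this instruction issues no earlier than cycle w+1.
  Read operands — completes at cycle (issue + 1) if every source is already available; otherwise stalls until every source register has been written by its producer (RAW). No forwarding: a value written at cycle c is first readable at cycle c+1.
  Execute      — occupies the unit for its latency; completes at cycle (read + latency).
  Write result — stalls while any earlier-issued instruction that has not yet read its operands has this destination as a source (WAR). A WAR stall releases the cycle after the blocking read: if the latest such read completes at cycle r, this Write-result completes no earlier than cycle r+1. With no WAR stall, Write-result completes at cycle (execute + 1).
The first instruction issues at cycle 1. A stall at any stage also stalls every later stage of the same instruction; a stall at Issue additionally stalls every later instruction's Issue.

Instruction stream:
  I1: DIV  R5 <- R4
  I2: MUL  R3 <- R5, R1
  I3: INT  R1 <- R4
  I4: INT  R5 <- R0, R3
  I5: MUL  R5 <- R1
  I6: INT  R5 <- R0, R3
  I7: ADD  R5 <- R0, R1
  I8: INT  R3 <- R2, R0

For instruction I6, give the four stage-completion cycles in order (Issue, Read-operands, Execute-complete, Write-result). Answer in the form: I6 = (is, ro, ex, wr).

cycle 1: I1 dispatched to DIV
cycle 2: I1 operands ready · I2 dispatched to MUL
cycle 3: I3 dispatched to INT
cycle 4: I3 operands ready
cycle 5: I3 complete
cycle 10: I1 complete
cycle 11: R5←I1
cycle 12: I2 operands ready
cycle 13: R1←I3
cycle 14: I4 dispatched to INT
cycle 16: I2 complete
cycle 17: R3←I2
cycle 18: I4 operands ready
cycle 19: I4 complete
cycle 20: R5←I4
cycle 21: I5 dispatched to MUL
cycle 22: I5 operands ready
cycle 26: I5 complete
cycle 27: R5←I5
cycle 28: I6 dispatched to INT
cycle 29: I6 operands ready
cycle 30: I6 complete
cycle 31: R5←I6
cycle 32: I7 dispatched to ADD
cycle 33: I7 operands ready · I8 dispatched to INT
cycle 34: I8 operands ready
cycle 35: I7 complete · I8 complete
cycle 36: R5←I7 · R3←I8

I6 = (28, 29, 30, 31)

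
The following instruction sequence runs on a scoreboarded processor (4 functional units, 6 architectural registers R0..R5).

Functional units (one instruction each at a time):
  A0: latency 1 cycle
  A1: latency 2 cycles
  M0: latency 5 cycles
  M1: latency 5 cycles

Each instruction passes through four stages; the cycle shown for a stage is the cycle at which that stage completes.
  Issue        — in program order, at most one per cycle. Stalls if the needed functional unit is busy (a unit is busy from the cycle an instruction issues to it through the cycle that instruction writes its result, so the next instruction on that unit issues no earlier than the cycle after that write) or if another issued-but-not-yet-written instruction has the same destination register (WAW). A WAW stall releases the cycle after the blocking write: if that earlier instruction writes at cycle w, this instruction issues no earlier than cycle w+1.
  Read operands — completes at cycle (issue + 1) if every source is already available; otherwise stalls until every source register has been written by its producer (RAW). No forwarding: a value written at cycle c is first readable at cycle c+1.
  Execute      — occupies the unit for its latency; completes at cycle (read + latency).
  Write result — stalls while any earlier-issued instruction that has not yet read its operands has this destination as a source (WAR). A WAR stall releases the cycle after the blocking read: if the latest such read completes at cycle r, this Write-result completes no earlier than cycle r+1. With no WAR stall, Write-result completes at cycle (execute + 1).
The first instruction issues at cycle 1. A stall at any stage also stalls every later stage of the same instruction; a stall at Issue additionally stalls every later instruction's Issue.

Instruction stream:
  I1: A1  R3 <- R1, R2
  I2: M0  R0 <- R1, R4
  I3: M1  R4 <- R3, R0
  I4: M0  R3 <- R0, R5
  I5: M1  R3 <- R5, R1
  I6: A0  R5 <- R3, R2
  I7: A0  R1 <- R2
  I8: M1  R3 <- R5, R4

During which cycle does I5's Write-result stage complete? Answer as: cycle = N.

I1  is:1  ro:2  ex:4  wr:5
I2  is:2  ro:3  ex:8  wr:9
I3  is:3  ro:10  ex:15  wr:16  — RAW R0: wait I2 write@9
I4  is:10  ro:11  ex:16  wr:17  — struct: M0 busy until I2 writes@9
I5  is:18  ro:19  ex:24  wr:25  — WAW R3: wait I4 write@17
I6  is:19  ro:26  ex:27  wr:28  — RAW R3: wait I5 write@25
I7  is:29  ro:30  ex:31  wr:32  — struct: A0 busy until I6 writes@28
I8  is:30  ro:31  ex:36  wr:37

cycle = 25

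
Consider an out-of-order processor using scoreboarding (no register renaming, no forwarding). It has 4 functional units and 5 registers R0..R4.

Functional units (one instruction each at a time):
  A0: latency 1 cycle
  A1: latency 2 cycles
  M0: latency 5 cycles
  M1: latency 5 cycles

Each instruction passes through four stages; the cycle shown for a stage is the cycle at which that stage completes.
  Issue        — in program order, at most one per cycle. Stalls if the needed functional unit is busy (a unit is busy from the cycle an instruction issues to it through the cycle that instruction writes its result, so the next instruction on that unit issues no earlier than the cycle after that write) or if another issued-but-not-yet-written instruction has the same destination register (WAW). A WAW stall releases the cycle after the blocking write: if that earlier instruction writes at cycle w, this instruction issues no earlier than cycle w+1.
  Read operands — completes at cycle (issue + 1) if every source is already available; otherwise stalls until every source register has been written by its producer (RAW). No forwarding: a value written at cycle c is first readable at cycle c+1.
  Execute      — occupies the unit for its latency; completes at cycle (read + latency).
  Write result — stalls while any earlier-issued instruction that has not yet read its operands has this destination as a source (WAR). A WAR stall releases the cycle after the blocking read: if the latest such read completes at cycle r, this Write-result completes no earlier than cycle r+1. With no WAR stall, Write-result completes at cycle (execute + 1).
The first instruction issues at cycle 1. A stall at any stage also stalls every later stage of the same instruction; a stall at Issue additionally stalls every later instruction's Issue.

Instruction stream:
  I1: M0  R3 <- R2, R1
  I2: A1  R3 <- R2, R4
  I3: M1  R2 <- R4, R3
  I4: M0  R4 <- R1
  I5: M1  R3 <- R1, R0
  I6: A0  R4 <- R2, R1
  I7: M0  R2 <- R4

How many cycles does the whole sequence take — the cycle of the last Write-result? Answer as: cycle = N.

cycle = 32

[I1] 1/2/7/8
[I2] 9/10/12/13  (WAW R3: wait I1 write@8)
[I3] 10/14/19/20  (RAW R3: wait I2 write@13)
[I4] 11/12/17/18
[I5] 21/22/27/28  (struct: M1 busy until I3 writes@20)
[I6] 22/23/24/25
[I7] 23/26/31/32  (RAW R4: wait I6 write@25)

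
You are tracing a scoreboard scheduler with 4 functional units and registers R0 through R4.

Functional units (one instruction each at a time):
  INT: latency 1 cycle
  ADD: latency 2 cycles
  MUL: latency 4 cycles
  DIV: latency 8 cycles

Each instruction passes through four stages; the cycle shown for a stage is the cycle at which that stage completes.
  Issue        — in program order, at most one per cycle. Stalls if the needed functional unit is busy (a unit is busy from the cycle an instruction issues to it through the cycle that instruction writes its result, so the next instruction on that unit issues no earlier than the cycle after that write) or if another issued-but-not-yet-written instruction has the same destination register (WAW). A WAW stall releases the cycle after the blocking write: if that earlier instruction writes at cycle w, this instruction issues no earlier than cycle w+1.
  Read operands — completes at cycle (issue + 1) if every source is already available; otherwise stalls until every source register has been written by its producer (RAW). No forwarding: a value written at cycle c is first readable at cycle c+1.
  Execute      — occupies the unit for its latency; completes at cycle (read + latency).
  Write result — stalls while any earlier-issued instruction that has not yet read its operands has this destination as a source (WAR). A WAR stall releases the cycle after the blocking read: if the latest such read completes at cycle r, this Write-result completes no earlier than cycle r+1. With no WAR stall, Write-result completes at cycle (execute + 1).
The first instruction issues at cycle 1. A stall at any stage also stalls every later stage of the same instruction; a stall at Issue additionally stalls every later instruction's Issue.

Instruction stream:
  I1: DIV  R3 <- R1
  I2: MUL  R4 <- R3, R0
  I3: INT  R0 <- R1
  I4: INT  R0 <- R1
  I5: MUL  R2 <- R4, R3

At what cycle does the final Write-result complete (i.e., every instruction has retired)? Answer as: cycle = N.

cycle = 24

cycle 1: I1 dispatched to DIV
cycle 2: I1 operands ready; I2 dispatched to MUL
cycle 3: I3 dispatched to INT
cycle 4: I3 operands ready
cycle 5: I3 complete
cycle 10: I1 complete
cycle 11: R3←I1
cycle 12: I2 operands ready
cycle 13: R0←I3
cycle 14: I4 dispatched to INT
cycle 15: I4 operands ready
cycle 16: I2 complete; I4 complete
cycle 17: R4←I2; R0←I4
cycle 18: I5 dispatched to MUL
cycle 19: I5 operands ready
cycle 23: I5 complete
cycle 24: R2←I5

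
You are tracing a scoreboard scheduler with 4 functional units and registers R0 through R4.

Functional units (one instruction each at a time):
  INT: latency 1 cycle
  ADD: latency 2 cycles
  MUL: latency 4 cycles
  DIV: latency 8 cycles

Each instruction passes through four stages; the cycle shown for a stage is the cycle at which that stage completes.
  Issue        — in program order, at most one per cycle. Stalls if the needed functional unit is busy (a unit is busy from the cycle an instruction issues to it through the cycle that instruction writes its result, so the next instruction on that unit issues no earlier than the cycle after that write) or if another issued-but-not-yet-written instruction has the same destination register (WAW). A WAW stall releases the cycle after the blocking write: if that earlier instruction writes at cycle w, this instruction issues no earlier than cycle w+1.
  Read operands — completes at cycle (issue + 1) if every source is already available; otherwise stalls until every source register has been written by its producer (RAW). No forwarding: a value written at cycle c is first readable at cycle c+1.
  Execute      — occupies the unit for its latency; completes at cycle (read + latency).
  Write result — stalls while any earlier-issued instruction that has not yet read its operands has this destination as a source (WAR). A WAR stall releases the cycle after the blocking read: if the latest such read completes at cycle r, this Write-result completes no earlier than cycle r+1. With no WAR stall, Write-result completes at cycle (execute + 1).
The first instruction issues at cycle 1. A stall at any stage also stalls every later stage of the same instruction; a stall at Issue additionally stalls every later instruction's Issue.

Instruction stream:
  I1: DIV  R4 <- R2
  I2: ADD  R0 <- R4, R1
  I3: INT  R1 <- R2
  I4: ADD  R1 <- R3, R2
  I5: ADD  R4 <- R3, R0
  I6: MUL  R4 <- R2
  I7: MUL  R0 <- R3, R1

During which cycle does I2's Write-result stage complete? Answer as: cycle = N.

cycle = 15

[I1] 1/2/10/11
[I2] 2/12/14/15  (RAW R4: wait I1 write@11)
[I3] 3/4/5/13  (WAR R1: wait I2 read@12)
[I4] 16/17/19/20  (struct: ADD busy until I2 writes@15)
[I5] 21/22/24/25  (struct: ADD busy until I4 writes@20)
[I6] 26/27/31/32  (WAW R4: wait I5 write@25)
[I7] 33/34/38/39  (struct: MUL busy until I6 writes@32)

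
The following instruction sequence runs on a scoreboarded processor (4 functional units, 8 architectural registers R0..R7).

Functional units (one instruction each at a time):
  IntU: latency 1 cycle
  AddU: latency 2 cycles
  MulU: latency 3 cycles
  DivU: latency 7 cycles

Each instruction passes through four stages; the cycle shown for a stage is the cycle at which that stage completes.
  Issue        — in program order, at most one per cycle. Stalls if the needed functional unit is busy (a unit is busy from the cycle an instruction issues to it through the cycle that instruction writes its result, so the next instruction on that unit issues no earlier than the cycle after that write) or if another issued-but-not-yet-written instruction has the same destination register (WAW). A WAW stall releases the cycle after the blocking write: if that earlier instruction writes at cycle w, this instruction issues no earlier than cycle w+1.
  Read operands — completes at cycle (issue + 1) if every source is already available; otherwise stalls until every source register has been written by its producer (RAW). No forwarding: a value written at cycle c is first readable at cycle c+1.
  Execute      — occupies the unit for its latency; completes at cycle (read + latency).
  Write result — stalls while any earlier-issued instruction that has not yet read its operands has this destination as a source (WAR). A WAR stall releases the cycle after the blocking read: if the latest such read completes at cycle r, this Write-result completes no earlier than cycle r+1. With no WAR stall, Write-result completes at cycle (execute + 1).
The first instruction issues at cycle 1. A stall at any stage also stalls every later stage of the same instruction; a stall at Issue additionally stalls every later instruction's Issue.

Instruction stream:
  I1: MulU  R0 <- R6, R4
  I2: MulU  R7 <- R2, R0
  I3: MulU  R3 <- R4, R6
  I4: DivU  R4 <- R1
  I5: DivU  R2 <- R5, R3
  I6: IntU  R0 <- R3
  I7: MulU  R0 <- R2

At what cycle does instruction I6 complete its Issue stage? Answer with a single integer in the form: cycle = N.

[1] I1 dispatched to MulU
[2] I1 operands ready
[5] I1 complete
[6] R0←I1
[7] I2 dispatched to MulU
[8] I2 operands ready
[11] I2 complete
[12] R7←I2
[13] I3 dispatched to MulU
[14] I3 operands ready · I4 dispatched to DivU
[15] I4 operands ready
[17] I3 complete
[18] R3←I3
[22] I4 complete
[23] R4←I4
[24] I5 dispatched to DivU
[25] I5 operands ready · I6 dispatched to IntU
[26] I6 operands ready
[27] I6 complete
[28] R0←I6
[29] I7 dispatched to MulU
[32] I5 complete
[33] R2←I5
[34] I7 operands ready
[37] I7 complete
[38] R0←I7

cycle = 25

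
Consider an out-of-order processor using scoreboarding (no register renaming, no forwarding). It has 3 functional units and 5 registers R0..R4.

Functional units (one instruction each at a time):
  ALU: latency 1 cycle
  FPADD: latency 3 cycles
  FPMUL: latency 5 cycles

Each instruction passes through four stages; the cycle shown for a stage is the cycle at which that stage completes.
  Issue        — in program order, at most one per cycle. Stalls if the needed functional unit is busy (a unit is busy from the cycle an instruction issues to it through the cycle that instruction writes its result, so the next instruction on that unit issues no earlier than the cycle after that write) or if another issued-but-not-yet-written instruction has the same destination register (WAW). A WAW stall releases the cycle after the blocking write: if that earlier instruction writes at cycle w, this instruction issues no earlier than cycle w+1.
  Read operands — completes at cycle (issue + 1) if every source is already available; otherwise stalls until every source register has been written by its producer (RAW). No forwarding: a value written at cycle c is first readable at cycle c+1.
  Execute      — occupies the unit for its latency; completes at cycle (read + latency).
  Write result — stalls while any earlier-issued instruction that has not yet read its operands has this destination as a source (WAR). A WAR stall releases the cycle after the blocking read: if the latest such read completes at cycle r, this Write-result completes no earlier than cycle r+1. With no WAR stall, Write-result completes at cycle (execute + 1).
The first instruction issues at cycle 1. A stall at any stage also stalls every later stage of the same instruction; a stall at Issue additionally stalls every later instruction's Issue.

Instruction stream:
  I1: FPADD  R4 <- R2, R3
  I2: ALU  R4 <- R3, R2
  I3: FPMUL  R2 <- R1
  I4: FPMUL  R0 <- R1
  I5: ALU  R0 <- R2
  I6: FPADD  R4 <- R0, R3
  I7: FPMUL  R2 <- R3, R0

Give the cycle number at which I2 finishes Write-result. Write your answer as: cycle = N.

cycle = 10

I1: IS=1 RO=2 EX=5 WR=6
I2: IS=7 RO=8 EX=9 WR=10  [WAW R4: wait I1 write@6]
I3: IS=8 RO=9 EX=14 WR=15
I4: IS=16 RO=17 EX=22 WR=23  [struct: FPMUL busy until I3 writes@15]
I5: IS=24 RO=25 EX=26 WR=27  [WAW R0: wait I4 write@23]
I6: IS=25 RO=28 EX=31 WR=32  [RAW R0: wait I5 write@27]
I7: IS=26 RO=28 EX=33 WR=34  [RAW R0: wait I5 write@27]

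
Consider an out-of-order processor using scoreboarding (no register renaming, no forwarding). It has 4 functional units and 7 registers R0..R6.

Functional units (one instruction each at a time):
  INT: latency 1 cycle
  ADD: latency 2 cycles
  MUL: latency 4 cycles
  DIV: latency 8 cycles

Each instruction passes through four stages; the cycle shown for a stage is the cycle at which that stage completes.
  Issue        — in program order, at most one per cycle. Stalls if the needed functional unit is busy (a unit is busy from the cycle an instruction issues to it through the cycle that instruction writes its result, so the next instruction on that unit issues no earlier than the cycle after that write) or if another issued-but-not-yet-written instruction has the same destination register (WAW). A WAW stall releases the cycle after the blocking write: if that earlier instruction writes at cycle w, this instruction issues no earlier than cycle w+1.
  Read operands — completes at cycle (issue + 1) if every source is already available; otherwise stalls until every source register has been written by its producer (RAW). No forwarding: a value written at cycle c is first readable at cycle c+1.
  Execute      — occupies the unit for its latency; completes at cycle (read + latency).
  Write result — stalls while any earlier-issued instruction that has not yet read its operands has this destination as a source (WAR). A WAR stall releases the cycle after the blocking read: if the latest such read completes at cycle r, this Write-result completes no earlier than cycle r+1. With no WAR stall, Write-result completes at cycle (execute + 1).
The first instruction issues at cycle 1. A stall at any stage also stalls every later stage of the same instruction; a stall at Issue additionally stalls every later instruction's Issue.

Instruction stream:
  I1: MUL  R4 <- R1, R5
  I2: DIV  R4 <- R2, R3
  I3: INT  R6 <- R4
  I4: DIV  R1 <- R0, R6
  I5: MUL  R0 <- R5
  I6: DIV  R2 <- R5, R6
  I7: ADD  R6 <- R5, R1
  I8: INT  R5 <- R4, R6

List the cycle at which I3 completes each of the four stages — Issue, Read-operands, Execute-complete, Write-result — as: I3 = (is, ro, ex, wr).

I3 = (9, 19, 20, 21)

1) issue 1, read 2, done 6, write 7
2) issue 8, read 9, done 17, write 18  <WAW R4: wait I1 write@7>
3) issue 9, read 19, done 20, write 21  <RAW R4: wait I2 write@18>
4) issue 19, read 22, done 30, write 31  <struct: DIV busy until I2 writes@18 / RAW R6: wait I3 write@21>
5) issue 20, read 21, done 25, write 26
6) issue 32, read 33, done 41, write 42  <struct: DIV busy until I4 writes@31>
7) issue 33, read 34, done 36, write 37
8) issue 34, read 38, done 39, write 40  <RAW R6: wait I7 write@37>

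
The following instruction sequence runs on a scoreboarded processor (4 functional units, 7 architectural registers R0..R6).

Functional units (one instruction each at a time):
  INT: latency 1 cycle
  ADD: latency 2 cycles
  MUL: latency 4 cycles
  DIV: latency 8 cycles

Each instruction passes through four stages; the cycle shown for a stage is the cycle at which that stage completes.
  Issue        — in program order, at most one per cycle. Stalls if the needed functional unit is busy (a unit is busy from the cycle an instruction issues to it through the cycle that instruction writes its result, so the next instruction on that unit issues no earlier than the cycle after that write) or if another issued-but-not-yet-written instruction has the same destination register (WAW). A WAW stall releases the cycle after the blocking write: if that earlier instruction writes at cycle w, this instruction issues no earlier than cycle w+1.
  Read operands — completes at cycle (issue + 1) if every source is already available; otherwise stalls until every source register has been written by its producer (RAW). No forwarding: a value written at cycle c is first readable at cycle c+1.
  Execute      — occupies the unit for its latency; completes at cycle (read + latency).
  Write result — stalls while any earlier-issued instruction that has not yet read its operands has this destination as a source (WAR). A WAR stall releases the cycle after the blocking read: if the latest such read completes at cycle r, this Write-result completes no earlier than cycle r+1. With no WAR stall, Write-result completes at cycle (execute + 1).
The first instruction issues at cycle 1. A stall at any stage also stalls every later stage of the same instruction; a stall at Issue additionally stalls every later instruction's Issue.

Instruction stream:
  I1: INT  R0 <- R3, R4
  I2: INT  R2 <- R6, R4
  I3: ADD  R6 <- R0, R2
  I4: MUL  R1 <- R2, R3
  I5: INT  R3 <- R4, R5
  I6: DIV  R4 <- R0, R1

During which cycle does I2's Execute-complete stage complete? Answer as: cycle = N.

[1] I1 dispatched to INT
[2] I1 operands ready
[3] I1 complete
[4] R0←I1
[5] I2 dispatched to INT
[6] I2 operands ready | I3 dispatched to ADD
[7] I2 complete | I4 dispatched to MUL
[8] R2←I2
[9] I3 operands ready | I4 operands ready | I5 dispatched to INT
[10] I5 operands ready | I6 dispatched to DIV
[11] I3 complete | I5 complete
[12] R6←I3 | R3←I5
[13] I4 complete
[14] R1←I4
[15] I6 operands ready
[23] I6 complete
[24] R4←I6

cycle = 7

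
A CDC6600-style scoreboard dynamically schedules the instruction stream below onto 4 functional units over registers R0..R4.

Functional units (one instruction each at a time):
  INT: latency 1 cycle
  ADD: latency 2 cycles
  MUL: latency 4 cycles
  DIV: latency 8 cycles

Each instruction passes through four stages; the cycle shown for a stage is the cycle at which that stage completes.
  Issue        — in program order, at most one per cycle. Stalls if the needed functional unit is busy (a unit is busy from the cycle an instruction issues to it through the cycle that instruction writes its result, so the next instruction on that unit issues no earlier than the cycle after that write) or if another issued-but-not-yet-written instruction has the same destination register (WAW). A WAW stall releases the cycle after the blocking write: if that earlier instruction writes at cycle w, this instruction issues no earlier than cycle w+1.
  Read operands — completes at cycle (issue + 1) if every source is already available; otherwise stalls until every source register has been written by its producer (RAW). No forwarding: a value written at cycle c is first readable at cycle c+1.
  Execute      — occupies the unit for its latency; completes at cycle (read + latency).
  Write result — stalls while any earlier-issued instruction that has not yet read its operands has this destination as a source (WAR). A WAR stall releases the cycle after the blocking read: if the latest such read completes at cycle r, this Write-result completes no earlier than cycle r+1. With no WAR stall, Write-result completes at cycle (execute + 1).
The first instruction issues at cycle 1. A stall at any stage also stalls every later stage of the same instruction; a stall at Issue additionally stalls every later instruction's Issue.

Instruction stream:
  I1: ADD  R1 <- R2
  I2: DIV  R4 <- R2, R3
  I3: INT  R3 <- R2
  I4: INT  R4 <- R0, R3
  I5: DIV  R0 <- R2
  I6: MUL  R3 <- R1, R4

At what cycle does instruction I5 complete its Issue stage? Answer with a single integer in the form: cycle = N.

cycle = 14

[I1] 1/2/4/5
[I2] 2/3/11/12
[I3] 3/4/5/6
[I4] 13/14/15/16  (WAW R4: wait I2 write@12)
[I5] 14/15/23/24
[I6] 15/17/21/22  (RAW R4: wait I4 write@16)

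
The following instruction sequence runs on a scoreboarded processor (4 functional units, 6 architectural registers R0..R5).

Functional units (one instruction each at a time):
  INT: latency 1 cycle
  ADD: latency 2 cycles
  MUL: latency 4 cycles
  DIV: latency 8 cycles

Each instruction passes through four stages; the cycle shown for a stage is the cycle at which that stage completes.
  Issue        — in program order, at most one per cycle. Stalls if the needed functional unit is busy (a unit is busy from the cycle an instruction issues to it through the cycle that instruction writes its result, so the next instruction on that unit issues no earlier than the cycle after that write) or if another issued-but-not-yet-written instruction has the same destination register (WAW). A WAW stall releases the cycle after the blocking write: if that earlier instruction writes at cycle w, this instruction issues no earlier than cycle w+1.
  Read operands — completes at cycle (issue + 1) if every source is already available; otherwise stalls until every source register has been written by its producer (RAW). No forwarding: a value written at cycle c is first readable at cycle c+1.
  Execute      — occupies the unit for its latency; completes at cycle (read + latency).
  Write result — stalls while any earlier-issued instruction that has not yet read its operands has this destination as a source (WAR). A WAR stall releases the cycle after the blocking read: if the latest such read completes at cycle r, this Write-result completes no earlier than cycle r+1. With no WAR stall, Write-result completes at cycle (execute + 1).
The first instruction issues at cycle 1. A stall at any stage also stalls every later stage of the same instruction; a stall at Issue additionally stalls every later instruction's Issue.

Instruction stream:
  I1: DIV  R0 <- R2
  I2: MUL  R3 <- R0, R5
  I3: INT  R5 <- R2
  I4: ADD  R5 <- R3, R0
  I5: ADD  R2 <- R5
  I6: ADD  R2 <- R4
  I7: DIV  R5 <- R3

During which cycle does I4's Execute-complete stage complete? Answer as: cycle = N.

cycle = 20

  I1 | 1 | 2 | 10 | 11
  I2 | 2 | 12 | 16 | 17   RAW R0: wait I1 write@11
  I3 | 3 | 4 | 5 | 13   WAR R5: wait I2 read@12
  I4 | 14 | 18 | 20 | 21   WAW R5: wait I3 write@13 · RAW R3: wait I2 write@17
  I5 | 22 | 23 | 25 | 26   struct: ADD busy until I4 writes@21
  I6 | 27 | 28 | 30 | 31   struct: ADD busy until I5 writes@26
  I7 | 28 | 29 | 37 | 38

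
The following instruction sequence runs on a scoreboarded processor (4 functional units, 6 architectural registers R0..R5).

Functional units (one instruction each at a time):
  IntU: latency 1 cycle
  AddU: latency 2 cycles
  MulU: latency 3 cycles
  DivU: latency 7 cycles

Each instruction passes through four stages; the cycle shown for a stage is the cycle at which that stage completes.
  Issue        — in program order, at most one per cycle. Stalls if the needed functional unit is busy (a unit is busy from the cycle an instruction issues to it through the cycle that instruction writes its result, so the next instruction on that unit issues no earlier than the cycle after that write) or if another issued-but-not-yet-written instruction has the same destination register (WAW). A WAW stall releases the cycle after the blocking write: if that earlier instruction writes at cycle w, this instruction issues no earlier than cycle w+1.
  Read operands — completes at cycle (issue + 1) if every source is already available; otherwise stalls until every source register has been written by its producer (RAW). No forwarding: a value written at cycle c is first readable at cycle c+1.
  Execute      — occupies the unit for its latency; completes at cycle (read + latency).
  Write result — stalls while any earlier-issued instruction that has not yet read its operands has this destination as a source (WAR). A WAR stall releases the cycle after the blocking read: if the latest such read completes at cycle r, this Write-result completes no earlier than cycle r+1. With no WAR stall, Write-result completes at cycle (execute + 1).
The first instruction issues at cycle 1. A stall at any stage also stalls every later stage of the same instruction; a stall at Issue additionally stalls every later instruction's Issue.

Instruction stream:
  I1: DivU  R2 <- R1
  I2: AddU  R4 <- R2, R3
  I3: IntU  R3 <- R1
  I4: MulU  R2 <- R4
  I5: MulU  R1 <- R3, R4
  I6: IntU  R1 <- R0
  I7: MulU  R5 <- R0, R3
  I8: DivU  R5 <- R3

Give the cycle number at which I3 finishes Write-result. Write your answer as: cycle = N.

cycle = 12

  I1 | 1 | 2 | 9 | 10
  I2 | 2 | 11 | 13 | 14   RAW R2: wait I1 write@10
  I3 | 3 | 4 | 5 | 12   WAR R3: wait I2 read@11
  I4 | 11 | 15 | 18 | 19   WAW R2: wait I1 write@10 · RAW R4: wait I2 write@14
  I5 | 20 | 21 | 24 | 25   struct: MulU busy until I4 writes@19
  I6 | 26 | 27 | 28 | 29   WAW R1: wait I5 write@25
  I7 | 27 | 28 | 31 | 32
  I8 | 33 | 34 | 41 | 42   WAW R5: wait I7 write@32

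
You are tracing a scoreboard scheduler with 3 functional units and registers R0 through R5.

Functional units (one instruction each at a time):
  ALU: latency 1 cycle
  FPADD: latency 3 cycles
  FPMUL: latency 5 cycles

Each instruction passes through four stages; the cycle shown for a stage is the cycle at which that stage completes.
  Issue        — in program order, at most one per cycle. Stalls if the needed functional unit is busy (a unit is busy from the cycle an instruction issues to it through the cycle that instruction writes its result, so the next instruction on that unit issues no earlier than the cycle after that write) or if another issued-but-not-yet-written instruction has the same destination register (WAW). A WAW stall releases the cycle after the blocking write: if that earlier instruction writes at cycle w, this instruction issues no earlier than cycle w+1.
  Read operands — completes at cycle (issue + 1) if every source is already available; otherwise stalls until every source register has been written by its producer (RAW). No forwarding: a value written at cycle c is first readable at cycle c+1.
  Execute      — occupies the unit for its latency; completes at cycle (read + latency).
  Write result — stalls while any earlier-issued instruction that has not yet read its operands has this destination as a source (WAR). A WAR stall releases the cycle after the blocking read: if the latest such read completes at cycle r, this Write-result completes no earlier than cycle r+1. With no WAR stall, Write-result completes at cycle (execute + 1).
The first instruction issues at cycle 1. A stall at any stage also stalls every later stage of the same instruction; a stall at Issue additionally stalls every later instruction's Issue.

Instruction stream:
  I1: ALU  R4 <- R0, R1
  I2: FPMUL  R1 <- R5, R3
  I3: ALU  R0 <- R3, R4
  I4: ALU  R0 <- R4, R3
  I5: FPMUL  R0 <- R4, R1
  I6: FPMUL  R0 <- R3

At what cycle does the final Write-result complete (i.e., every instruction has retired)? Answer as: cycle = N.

I1 -> (1, 2, 3, 4)
I2 -> (2, 3, 8, 9)
I3 -> (5, 6, 7, 8)  // struct: ALU busy until I1 writes@4
I4 -> (9, 10, 11, 12)  // struct: ALU busy until I3 writes@8
I5 -> (13, 14, 19, 20)  // WAW R0: wait I4 write@12
I6 -> (21, 22, 27, 28)  // struct: FPMUL busy until I5 writes@20

cycle = 28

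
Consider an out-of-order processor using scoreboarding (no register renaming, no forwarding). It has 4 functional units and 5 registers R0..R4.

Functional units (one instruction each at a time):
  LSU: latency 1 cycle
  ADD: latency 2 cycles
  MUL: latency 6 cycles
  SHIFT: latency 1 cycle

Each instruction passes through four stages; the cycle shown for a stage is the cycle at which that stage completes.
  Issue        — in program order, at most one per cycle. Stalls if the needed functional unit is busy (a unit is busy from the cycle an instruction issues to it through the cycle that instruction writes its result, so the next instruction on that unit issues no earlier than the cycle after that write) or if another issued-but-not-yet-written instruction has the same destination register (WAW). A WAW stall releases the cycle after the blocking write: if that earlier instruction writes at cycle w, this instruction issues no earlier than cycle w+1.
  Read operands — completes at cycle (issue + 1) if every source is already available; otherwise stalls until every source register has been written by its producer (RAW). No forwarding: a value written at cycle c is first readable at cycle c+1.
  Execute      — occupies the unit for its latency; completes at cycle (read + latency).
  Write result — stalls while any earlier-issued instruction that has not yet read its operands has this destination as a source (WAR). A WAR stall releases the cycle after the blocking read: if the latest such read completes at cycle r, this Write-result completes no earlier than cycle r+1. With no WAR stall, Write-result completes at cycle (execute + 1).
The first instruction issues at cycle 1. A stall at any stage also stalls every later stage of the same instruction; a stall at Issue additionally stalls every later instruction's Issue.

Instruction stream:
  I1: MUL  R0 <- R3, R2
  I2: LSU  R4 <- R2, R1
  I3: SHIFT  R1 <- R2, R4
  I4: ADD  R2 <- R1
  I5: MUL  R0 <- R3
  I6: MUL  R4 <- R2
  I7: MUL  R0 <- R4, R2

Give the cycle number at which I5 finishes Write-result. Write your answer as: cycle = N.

cycle = 18

cycle 1: I1 dispatched to MUL
cycle 2: I1 operands ready, I2 dispatched to LSU
cycle 3: I2 operands ready, I3 dispatched to SHIFT
cycle 4: I2 complete, I4 dispatched to ADD
cycle 5: R4←I2
cycle 6: I3 operands ready
cycle 7: I3 complete
cycle 8: I1 complete, R1←I3
cycle 9: R0←I1, I4 operands ready
cycle 10: I5 dispatched to MUL
cycle 11: I4 complete, I5 operands ready
cycle 12: R2←I4
cycle 17: I5 complete
cycle 18: R0←I5
cycle 19: I6 dispatched to MUL
cycle 20: I6 operands ready
cycle 26: I6 complete
cycle 27: R4←I6
cycle 28: I7 dispatched to MUL
cycle 29: I7 operands ready
cycle 35: I7 complete
cycle 36: R0←I7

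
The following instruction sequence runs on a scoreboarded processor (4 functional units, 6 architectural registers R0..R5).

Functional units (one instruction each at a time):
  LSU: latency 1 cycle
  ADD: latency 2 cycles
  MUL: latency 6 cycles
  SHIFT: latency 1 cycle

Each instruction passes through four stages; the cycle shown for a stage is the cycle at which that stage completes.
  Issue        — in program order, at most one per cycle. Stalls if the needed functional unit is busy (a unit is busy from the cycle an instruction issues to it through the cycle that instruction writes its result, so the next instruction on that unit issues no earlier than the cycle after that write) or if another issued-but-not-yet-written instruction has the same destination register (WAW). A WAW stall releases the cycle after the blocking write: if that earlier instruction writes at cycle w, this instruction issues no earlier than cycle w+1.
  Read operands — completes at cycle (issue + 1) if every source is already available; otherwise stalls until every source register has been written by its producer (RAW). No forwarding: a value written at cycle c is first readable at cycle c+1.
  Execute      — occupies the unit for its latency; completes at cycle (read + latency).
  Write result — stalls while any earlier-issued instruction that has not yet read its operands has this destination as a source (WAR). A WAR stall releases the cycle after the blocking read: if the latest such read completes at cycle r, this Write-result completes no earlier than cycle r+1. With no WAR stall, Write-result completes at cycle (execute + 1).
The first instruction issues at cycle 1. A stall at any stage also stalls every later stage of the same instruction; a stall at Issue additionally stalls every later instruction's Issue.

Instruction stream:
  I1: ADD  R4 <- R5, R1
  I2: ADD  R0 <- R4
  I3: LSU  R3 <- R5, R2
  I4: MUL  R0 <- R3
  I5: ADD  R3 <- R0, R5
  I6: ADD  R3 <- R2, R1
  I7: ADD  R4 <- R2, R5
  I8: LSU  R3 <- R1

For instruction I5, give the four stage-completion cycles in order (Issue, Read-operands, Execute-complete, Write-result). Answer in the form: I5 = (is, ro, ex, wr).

I5 = (12, 20, 22, 23)

c1: I1→ADD
c2: I1 RO
c4: I1 EX
c5: I1 WR R4
c6: I2→ADD
c7: I2 RO · I3→LSU
c8: I3 RO
c9: I2 EX · I3 EX
c10: I2 WR R0 · I3 WR R3
c11: I4→MUL
c12: I4 RO · I5→ADD
c18: I4 EX
c19: I4 WR R0
c20: I5 RO
c22: I5 EX
c23: I5 WR R3
c24: I6→ADD
c25: I6 RO
c27: I6 EX
c28: I6 WR R3
c29: I7→ADD
c30: I7 RO · I8→LSU
c31: I8 RO
c32: I7 EX · I8 EX
c33: I7 WR R4 · I8 WR R3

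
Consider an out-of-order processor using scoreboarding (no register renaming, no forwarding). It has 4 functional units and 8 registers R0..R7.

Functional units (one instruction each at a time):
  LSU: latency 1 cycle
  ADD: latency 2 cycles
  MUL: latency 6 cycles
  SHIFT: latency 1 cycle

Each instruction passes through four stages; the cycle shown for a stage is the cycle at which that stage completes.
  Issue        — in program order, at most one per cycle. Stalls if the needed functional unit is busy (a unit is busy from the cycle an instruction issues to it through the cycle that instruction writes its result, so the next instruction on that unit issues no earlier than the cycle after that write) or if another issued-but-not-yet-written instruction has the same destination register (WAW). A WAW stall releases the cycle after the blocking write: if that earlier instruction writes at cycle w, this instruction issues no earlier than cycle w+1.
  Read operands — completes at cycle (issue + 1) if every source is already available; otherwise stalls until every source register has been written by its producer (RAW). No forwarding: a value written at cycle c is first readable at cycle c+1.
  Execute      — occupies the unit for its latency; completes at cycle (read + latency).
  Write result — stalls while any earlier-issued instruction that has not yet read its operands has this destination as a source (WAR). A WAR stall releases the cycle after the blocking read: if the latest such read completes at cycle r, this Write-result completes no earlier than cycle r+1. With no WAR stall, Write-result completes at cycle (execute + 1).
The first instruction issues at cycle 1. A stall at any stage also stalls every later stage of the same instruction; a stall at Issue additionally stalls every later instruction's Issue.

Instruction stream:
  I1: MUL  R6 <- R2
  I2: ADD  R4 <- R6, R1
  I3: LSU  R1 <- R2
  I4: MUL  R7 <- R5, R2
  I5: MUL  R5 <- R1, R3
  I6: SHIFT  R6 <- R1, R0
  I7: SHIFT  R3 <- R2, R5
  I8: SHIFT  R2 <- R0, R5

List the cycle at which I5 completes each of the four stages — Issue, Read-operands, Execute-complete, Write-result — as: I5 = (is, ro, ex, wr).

I5 = (19, 20, 26, 27)

I1  is:1  ro:2  ex:8  wr:9
I2  is:2  ro:10  ex:12  wr:13  — RAW R6: wait I1 write@9
I3  is:3  ro:4  ex:5  wr:11  — WAR R1: wait I2 read@10
I4  is:10  ro:11  ex:17  wr:18  — struct: MUL busy until I1 writes@9
I5  is:19  ro:20  ex:26  wr:27  — struct: MUL busy until I4 writes@18
I6  is:20  ro:21  ex:22  wr:23
I7  is:24  ro:28  ex:29  wr:30  — struct: SHIFT busy until I6 writes@23, RAW R5: wait I5 write@27
I8  is:31  ro:32  ex:33  wr:34  — struct: SHIFT busy until I7 writes@30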